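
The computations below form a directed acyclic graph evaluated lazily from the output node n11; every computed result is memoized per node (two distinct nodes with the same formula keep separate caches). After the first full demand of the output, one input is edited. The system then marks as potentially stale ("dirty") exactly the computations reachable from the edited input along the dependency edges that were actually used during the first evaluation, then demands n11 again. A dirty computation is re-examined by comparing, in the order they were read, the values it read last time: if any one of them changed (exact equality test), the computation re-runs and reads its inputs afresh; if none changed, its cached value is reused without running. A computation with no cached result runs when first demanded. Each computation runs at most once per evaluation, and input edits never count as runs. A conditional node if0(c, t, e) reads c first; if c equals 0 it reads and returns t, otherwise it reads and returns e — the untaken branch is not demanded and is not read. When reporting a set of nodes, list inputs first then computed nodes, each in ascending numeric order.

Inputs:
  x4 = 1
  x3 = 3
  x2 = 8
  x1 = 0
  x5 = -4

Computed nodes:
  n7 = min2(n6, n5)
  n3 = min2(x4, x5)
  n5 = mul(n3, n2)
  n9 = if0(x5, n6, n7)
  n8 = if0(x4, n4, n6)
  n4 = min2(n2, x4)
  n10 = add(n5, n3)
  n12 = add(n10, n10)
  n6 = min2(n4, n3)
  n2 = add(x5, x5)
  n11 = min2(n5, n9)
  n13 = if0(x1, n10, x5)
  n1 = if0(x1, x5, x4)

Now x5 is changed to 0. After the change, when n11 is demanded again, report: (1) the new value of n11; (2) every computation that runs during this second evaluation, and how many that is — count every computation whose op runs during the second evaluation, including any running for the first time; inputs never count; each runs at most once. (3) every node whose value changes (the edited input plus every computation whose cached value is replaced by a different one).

Demanding n11 again yields 0.
7 computations run: n2, n3, n4, n5, n6, n9, n11.
The nodes whose values change: x5, n2, n3, n4, n5, n6, n9, n11.
Note the branch switch — demand abandons n7, which is never re-examined.

First demand of the output computes:
  n2 = add(-4, -4) = -8
  n3 = min2(1, -4) = -4
  n4 = min2(-8, 1) = -8
  n5 = mul(-4, -8) = 32
  n6 = min2(-8, -4) = -8
  n7 = min2(-8, 32) = -8
  n9 = if0(x5=-4 -> else branch n7) = -8
  n11 = min2(32, -8) = -8

After the edit, cleaning proceeds:
  n2: a read changed (x5 -4->0; x5 -4->0) — executes, giving 0.
  n3: a read changed (x5 -4->0) — executes, giving 0.
  n4: a read changed (n2 -8->0) — executes, giving 0.
  n5: a read changed (n3 -4->0; n2 -8->0) — executes, giving 0.
  n6: a read changed (n4 -8->0; n3 -4->0) — executes, giving 0.
  n7: stays stale; no demand reaches it after the flip.
  n9: a read changed (x5 -4->0) — executes, giving 0.
  n11: a read changed (n5 32->0; n9 -8->0) — executes, giving 0.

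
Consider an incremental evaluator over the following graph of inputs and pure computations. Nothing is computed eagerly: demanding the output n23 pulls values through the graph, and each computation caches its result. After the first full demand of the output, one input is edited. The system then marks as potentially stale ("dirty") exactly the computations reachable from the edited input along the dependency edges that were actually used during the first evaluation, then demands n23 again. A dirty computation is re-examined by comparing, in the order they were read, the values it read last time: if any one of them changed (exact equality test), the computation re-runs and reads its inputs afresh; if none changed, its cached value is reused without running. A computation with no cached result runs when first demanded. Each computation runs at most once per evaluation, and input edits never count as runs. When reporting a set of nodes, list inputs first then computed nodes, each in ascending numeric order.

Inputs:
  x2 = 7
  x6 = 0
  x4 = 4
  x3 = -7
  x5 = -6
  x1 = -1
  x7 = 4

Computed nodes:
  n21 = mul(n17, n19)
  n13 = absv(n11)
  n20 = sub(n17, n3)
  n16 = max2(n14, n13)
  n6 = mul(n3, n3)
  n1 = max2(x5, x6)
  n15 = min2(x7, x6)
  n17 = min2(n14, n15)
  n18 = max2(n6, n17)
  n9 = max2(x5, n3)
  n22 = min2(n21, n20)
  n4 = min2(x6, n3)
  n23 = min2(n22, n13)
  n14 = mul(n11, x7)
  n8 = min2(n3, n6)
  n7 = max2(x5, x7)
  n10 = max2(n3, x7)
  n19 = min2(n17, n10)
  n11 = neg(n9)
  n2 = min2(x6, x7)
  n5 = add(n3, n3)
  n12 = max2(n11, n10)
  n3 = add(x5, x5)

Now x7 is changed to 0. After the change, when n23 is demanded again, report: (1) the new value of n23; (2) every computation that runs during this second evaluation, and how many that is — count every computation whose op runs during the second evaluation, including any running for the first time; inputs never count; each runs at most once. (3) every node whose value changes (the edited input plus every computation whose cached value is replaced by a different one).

n23 now evaluates to 0.
Run set: n10, n14, n15, n17, n19 (5 run).
Changed values: x7, n10, n14.
The important point: at n20 every value read last time is unchanged, so the dirty flag clears without a run.

Initial pass — values computed on the first demand:
  n3 = add(-6, -6) = -12
  n9 = max2(-6, -12) = -6
  n10 = max2(-12, 4) = 4
  n11 = neg(-6) = 6
  n13 = absv(6) = 6
  n14 = mul(6, 4) = 24
  n15 = min2(4, 0) = 0
  n17 = min2(24, 0) = 0
  n19 = min2(0, 4) = 0
  n20 = sub(0, -12) = 12
  n21 = mul(0, 0) = 0
  n22 = min2(0, 12) = 0
  n23 = min2(0, 6) = 0

Second demand — change propagation:
  n10: re-runs because x7 4->0; new result 0.
  n14: re-runs because x7 4->0; new result 0.
  n15: re-runs because x7 4->0; new result 0 (unchanged).
  n17: re-runs because n14 24->0; new result 0 (unchanged).
  n19: re-runs because n10 4->0; new result 0 (unchanged).
  n20: re-examined; everything it read last time is the same (n17 unchanged, n3 unchanged) — cache 12 kept, no run.
  n21: re-examined; everything it read last time is the same (n17 unchanged, n19 unchanged) — cache 0 kept, no run.
  n22: re-examined; everything it read last time is the same (n21 unchanged, n20 unchanged) — cache 0 kept, no run.
  n23: re-examined; everything it read last time is the same (n22 unchanged, n13 unchanged) — cache 0 kept, no run.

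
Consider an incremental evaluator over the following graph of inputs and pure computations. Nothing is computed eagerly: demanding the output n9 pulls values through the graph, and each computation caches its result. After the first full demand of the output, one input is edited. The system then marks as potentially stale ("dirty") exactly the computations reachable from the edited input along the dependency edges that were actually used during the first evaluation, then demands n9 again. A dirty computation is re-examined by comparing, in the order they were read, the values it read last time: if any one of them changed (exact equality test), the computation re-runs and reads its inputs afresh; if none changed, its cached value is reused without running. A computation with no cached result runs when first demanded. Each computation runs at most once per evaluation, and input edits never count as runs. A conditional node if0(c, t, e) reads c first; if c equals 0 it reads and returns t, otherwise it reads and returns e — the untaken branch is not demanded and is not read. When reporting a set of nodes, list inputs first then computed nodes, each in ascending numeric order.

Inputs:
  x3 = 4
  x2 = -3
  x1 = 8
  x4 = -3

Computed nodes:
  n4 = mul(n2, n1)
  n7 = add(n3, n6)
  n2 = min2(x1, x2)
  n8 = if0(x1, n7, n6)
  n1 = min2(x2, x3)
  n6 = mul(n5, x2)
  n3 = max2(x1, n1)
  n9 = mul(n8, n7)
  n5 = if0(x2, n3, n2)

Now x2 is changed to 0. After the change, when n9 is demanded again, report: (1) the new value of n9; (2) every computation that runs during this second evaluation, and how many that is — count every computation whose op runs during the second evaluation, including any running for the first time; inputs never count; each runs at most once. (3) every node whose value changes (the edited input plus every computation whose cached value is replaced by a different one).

n9 now evaluates to 0.
Run set: n1, n3, n5, n6, n7, n8, n9 (7 run).
Changed values: x2, n1, n5, n6, n7, n8, n9.
The important point: the flipped condition redirects demand; n2 is left stale, never re-checked.

Initial pass — values computed on the first demand:
  n1 = min2(-3, 4) = -3
  n2 = min2(8, -3) = -3
  n3 = max2(8, -3) = 8
  n5 = if0(x2=-3 -> else branch n2) = -3
  n6 = mul(-3, -3) = 9
  n7 = add(8, 9) = 17
  n8 = if0(x1=8 -> else branch n6) = 9
  n9 = mul(9, 17) = 153

Second demand — change propagation:
  n1: re-runs because x2 -3->0; new result 0.
  n2: dirty yet unreached — the second evaluation never asks for it.
  n3: re-runs because n1 -3->0; new result 8 (unchanged).
  n5: re-runs because x2 -3->0; new result 8.
  n6: re-runs because n5 -3->8; x2 -3->0; new result 0.
  n7: re-runs because n6 9->0; new result 8.
  n8: re-runs because n6 9->0; new result 0.
  n9: re-runs because n8 9->0; n7 17->8; new result 0.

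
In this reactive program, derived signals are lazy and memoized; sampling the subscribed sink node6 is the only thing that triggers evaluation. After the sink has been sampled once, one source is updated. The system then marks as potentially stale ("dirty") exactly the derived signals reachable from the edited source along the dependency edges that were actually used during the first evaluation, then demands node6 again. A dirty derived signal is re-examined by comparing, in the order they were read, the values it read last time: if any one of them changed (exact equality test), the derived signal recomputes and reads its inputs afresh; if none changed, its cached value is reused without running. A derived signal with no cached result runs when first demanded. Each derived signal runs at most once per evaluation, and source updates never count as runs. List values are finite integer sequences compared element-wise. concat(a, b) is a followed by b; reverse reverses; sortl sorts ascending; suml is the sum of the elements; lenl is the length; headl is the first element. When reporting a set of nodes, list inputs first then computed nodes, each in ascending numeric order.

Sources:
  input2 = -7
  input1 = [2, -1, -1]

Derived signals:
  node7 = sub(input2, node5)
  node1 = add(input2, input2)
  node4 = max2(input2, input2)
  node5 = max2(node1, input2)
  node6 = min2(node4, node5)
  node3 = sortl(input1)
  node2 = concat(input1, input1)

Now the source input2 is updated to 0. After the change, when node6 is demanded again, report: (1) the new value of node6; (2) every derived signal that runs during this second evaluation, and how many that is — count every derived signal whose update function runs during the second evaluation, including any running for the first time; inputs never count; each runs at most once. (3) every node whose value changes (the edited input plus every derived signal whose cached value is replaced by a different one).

First demand of the output computes:
  node1 = add(-7, -7) = -14
  node4 = max2(-7, -7) = -7
  node5 = max2(-14, -7) = -7
  node6 = min2(-7, -7) = -7

After the edit, cleaning proceeds:
  node1: a read changed (input2 -7->0; input2 -7->0) — executes, giving 0.
  node4: a read changed (input2 -7->0; input2 -7->0) — executes, giving 0.
  node5: a read changed (node1 -14->0; input2 -7->0) — executes, giving 0.
  node6: a read changed (node4 -7->0; node5 -7->0) — executes, giving 0.

Demanding node6 again yields 0.
4 derived signals run: node1, node4, node5, node6.
The nodes whose values change: input2, node1, node4, node5, node6.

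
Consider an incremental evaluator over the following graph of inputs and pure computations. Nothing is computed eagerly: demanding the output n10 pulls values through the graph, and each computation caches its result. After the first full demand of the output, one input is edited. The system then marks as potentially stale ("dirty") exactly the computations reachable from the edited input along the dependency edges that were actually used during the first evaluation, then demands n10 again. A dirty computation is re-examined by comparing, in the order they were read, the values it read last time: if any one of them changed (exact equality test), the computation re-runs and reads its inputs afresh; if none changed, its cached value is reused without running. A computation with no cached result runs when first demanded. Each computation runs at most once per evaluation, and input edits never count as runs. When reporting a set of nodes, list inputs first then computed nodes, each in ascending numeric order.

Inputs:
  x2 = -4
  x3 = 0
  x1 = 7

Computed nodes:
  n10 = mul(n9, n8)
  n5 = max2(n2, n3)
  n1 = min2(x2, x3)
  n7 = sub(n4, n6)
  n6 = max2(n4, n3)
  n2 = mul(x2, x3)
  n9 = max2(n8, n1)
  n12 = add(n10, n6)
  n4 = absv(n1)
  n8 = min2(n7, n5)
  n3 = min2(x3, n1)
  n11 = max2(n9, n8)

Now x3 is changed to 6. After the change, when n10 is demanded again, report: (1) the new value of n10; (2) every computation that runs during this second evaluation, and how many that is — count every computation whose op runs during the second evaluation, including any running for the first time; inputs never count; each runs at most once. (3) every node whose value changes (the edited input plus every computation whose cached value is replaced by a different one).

Initial pass — values computed on the first demand:
  n1 = min2(-4, 0) = -4
  n2 = mul(-4, 0) = 0
  n3 = min2(0, -4) = -4
  n4 = absv(-4) = 4
  n5 = max2(0, -4) = 0
  n6 = max2(4, -4) = 4
  n7 = sub(4, 4) = 0
  n8 = min2(0, 0) = 0
  n9 = max2(0, -4) = 0
  n10 = mul(0, 0) = 0

Second demand — change propagation:
  n1: re-runs because x3 0->6; new result -4 (unchanged).
  n2: re-runs because x3 0->6; new result -24.
  n3: re-runs because x3 0->6; new result -4 (unchanged).
  n4: re-examined; everything it read last time is the same (n1 unchanged) — cache 4 kept, no run.
  n5: re-runs because n2 0->-24; new result -4.
  n6: re-examined; everything it read last time is the same (n4 unchanged, n3 unchanged) — cache 4 kept, no run.
  n7: re-examined; everything it read last time is the same (n4 unchanged, n6 unchanged) — cache 0 kept, no run.
  n8: re-runs because n5 0->-4; new result -4.
  n9: re-runs because n8 0->-4; new result -4.
  n10: re-runs because n9 0->-4; n8 0->-4; new result 16.

The important point: at n4 every value read last time is unchanged, so the dirty flag clears without a run.

n10 now evaluates to 16.
Run set: n1, n2, n3, n5, n8, n9, n10 (7 run).
Changed values: x3, n2, n5, n8, n9, n10.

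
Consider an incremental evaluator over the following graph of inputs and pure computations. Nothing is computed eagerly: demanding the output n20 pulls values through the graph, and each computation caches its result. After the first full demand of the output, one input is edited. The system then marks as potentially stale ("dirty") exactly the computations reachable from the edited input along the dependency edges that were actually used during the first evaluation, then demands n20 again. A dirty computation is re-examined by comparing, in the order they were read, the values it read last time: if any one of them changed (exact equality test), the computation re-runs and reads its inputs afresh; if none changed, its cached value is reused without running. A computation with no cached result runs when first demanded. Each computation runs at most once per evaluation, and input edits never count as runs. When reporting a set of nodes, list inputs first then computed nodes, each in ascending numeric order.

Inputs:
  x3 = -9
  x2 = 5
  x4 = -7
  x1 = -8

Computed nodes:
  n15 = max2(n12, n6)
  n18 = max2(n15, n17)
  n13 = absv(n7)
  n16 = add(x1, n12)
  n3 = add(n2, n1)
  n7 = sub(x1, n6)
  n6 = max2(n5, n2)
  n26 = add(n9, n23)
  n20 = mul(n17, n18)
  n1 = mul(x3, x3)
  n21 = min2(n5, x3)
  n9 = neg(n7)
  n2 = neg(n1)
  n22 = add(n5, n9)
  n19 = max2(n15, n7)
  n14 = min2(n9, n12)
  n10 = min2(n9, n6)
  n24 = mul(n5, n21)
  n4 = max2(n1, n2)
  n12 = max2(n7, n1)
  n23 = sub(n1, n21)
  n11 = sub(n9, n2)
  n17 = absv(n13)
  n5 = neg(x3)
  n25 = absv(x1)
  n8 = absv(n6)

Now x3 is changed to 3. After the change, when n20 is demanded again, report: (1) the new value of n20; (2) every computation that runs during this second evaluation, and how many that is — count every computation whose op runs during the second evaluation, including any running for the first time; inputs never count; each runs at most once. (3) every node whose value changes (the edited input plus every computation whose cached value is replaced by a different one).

Initial pass — values computed on the first demand:
  n1 = mul(-9, -9) = 81
  n2 = neg(81) = -81
  n5 = neg(-9) = 9
  n6 = max2(9, -81) = 9
  n7 = sub(-8, 9) = -17
  n12 = max2(-17, 81) = 81
  n13 = absv(-17) = 17
  n15 = max2(81, 9) = 81
  n17 = absv(17) = 17
  n18 = max2(81, 17) = 81
  n20 = mul(17, 81) = 1377

Second demand — change propagation:
  n1: re-runs because x3 -9->3; x3 -9->3; new result 9.
  n2: re-runs because n1 81->9; new result -9.
  n5: re-runs because x3 -9->3; new result -3.
  n6: re-runs because n5 9->-3; n2 -81->-9; new result -3.
  n7: re-runs because n6 9->-3; new result -5.
  n12: re-runs because n7 -17->-5; n1 81->9; new result 9.
  n13: re-runs because n7 -17->-5; new result 5.
  n15: re-runs because n12 81->9; n6 9->-3; new result 9.
  n17: re-runs because n13 17->5; new result 5.
  n18: re-runs because n15 81->9; n17 17->5; new result 9.
  n20: re-runs because n17 17->5; n18 81->9; new result 45.

n20 now evaluates to 45.
Run set: n1, n2, n5, n6, n7, n12, n13, n15, n17, n18, n20 (11 run).
Changed values: x3, n1, n2, n5, n6, n7, n12, n13, n15, n17, n18, n20.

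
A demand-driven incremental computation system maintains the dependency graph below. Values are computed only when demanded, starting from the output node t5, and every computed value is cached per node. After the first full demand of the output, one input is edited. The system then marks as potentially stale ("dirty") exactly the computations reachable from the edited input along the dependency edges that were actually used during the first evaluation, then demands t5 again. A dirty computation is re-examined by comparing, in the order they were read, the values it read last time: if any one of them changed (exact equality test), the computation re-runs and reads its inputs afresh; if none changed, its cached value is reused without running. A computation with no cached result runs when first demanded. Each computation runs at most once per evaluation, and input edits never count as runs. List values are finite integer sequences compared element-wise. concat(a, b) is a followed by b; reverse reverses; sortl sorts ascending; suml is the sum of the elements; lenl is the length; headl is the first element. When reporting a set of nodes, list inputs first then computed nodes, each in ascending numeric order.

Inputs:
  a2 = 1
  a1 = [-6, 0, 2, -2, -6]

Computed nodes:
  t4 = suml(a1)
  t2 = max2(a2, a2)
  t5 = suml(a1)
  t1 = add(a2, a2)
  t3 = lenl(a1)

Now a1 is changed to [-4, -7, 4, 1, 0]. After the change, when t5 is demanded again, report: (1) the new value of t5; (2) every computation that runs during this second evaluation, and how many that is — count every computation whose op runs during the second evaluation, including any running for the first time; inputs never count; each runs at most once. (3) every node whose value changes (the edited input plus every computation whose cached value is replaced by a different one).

New value of t5: -6.
Computations that run: t5 — 1 in total.
Values that change: a1, t5.

First evaluation (everything demanded from the output):
  t5 = suml([-6, 0, 2, -2, -6]) = -12

Propagation after the edit:
  t5: runs — a1 [-6, 0, 2, -2, -6]->[-4, -7, 4, 1, 0]; result -6.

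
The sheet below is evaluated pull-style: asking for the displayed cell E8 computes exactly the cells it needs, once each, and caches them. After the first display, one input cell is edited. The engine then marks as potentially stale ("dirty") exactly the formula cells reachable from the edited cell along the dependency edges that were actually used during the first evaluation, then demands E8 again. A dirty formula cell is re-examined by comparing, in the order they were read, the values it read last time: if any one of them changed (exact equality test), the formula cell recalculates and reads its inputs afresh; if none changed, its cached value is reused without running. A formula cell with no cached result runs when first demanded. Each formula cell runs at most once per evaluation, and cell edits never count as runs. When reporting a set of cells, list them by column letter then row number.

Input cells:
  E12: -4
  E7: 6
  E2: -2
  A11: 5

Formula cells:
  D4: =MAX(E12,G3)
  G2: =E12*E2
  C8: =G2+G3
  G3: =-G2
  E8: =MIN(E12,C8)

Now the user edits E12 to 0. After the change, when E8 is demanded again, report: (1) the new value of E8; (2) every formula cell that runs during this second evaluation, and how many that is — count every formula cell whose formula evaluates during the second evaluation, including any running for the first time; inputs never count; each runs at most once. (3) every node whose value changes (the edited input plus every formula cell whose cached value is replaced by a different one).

Demanding E8 again yields 0.
4 formula cells run: C8, E8, G2, G3.
The nodes whose values change: E8, E12, G2, G3.

First demand of the output computes:
  G2 = -4 * -2 = 8
  G3 = -(8) = -8
  C8 = 8 + -8 = 0
  E8 = MIN(-4, 0) = -4

After the edit, cleaning proceeds:
  G2: a read changed (E12 -4->0) — executes, giving 0.
  G3: a read changed (G2 8->0) — executes, giving 0.
  C8: a read changed (G2 8->0; G3 -8->0) — executes, giving 0 — identical to its old value.
  E8: a read changed (E12 -4->0) — executes, giving 0.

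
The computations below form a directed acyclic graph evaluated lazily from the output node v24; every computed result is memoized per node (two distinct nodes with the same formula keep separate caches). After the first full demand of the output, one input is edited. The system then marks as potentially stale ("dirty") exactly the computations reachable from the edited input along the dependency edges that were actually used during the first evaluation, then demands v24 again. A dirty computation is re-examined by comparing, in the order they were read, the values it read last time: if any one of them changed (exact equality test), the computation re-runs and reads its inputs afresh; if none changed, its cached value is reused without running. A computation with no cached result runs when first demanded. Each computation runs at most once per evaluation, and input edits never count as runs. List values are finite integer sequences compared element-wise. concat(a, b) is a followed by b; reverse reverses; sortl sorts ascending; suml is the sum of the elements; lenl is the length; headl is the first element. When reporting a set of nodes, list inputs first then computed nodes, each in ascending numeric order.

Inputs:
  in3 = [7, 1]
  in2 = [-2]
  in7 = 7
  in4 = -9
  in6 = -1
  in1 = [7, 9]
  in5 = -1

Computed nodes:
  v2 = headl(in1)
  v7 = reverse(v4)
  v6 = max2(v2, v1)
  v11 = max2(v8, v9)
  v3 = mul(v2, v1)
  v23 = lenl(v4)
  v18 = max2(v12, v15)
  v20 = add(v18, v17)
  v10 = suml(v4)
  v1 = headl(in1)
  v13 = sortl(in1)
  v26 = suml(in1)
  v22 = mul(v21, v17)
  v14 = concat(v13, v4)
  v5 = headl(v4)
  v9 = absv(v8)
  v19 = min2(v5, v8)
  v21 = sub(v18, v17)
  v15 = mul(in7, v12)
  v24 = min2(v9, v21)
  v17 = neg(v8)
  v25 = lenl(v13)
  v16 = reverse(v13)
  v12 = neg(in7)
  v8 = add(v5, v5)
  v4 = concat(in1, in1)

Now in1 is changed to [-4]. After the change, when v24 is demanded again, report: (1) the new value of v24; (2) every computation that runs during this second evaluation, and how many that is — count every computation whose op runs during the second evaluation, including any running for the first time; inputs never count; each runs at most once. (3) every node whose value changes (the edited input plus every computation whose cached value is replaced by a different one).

First demand of the output computes:
  v4 = concat([7, 9], [7, 9]) = [7, 9, 7, 9]
  v5 = headl([7, 9, 7, 9]) = 7
  v8 = add(7, 7) = 14
  v9 = absv(14) = 14
  v12 = neg(7) = -7
  v15 = mul(7, -7) = -49
  v17 = neg(14) = -14
  v18 = max2(-7, -49) = -7
  v21 = sub(-7, -14) = 7
  v24 = min2(14, 7) = 7

After the edit, cleaning proceeds:
  v4: a read changed (in1 [7, 9]->[-4]; in1 [7, 9]->[-4]) — executes, giving [-4, -4].
  v5: a read changed (v4 [7, 9, 7, 9]->[-4, -4]) — executes, giving -4.
  v8: a read changed (v5 7->-4; v5 7->-4) — executes, giving -8.
  v9: a read changed (v8 14->-8) — executes, giving 8.
  v17: a read changed (v8 14->-8) — executes, giving 8.
  v21: a read changed (v17 -14->8) — executes, giving -15.
  v24: a read changed (v9 14->8; v21 7->-15) — executes, giving -15.

Demanding v24 again yields -15.
7 computations run: v4, v5, v8, v9, v17, v21, v24.
The nodes whose values change: in1, v4, v5, v8, v9, v17, v21, v24.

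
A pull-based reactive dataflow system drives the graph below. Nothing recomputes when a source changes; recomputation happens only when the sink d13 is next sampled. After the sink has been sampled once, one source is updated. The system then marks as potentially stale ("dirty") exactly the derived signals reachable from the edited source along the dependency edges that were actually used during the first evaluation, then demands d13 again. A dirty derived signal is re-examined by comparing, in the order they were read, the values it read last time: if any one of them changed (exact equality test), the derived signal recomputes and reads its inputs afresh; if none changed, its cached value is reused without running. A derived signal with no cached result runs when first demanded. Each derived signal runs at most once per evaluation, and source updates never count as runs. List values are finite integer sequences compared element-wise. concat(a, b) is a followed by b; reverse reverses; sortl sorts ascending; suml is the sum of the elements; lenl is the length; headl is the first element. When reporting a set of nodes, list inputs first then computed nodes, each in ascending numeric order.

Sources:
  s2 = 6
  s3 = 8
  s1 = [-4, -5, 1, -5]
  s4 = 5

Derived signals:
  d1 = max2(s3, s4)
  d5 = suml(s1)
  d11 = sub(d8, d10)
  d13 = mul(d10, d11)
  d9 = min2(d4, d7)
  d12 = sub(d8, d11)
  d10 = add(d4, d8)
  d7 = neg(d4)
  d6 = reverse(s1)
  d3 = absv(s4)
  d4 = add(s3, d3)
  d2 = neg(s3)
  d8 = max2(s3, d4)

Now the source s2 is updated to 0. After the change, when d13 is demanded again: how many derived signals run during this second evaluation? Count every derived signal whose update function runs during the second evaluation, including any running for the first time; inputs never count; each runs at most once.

Derived signals that run: none — 0 in total.
Key observation: s2 is never demanded by the output, so the edit triggers no recomputation at all.

First evaluation (everything demanded from the output):
  d3 = absv(5) = 5
  d4 = add(8, 5) = 13
  d8 = max2(8, 13) = 13
  d10 = add(13, 13) = 26
  d11 = sub(13, 26) = -13
  d13 = mul(26, -13) = -338

Propagation after the edit:
  s2 feeds no computation that the output demands — nothing is marked dirty and nothing runs.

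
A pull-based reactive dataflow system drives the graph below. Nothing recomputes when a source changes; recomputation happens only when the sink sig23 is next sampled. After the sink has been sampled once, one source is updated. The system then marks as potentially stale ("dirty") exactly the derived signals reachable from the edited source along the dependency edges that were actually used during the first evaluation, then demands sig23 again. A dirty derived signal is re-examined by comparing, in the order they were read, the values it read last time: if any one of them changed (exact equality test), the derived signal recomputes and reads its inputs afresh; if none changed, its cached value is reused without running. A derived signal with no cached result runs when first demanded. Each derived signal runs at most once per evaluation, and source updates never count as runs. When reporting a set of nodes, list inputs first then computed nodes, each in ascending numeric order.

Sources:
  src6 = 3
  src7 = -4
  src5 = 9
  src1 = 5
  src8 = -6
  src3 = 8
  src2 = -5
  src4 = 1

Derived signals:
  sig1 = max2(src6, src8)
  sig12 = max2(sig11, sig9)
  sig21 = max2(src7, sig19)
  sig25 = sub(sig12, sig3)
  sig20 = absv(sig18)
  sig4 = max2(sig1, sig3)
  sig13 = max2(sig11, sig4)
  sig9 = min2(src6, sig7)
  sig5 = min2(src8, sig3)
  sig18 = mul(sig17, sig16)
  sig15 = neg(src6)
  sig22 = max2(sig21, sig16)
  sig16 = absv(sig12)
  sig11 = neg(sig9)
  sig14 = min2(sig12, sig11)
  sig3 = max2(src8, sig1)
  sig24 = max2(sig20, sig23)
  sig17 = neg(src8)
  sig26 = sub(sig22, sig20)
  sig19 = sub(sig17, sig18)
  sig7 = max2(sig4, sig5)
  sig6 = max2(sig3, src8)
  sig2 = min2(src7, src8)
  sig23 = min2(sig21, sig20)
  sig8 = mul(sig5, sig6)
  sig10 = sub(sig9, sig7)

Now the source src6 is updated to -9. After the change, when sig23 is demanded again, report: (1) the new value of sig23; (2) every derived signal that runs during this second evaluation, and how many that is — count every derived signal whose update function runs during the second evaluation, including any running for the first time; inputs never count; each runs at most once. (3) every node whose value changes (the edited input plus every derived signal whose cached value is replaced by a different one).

New value of sig23: -4.
Derived signals that run: sig1, sig3, sig4, sig5, sig7, sig9, sig11, sig12, sig16, sig18, sig19, sig20, sig21, sig23 — 14 in total.
Values that change: src6, sig1, sig3, sig4, sig7, sig9, sig11, sig12, sig16, sig18, sig19, sig20.

First evaluation (everything demanded from the output):
  sig1 = max2(3, -6) = 3
  sig3 = max2(-6, 3) = 3
  sig4 = max2(3, 3) = 3
  sig5 = min2(-6, 3) = -6
  sig7 = max2(3, -6) = 3
  sig9 = min2(3, 3) = 3
  sig11 = neg(3) = -3
  sig12 = max2(-3, 3) = 3
  sig16 = absv(3) = 3
  sig17 = neg(-6) = 6
  sig18 = mul(6, 3) = 18
  sig19 = sub(6, 18) = -12
  sig20 = absv(18) = 18
  sig21 = max2(-4, -12) = -4
  sig23 = min2(-4, 18) = -4

Propagation after the edit:
  sig1: runs — src6 3->-9; result -6.
  sig3: runs — sig1 3->-6; result -6.
  sig4: runs — sig1 3->-6; sig3 3->-6; result -6.
  sig5: runs — sig3 3->-6; result -6 (same value as before).
  sig7: runs — sig4 3->-6; result -6.
  sig9: runs — src6 3->-9; sig7 3->-6; result -9.
  sig11: runs — sig9 3->-9; result 9.
  sig12: runs — sig11 -3->9; sig9 3->-9; result 9.
  sig16: runs — sig12 3->9; result 9.
  sig18: runs — sig16 3->9; result 54.
  sig19: runs — sig18 18->54; result -48.
  sig20: runs — sig18 18->54; result 54.
  sig21: runs — sig19 -12->-48; result -4 (same value as before).
  sig23: runs — sig20 18->54; result -4 (same value as before).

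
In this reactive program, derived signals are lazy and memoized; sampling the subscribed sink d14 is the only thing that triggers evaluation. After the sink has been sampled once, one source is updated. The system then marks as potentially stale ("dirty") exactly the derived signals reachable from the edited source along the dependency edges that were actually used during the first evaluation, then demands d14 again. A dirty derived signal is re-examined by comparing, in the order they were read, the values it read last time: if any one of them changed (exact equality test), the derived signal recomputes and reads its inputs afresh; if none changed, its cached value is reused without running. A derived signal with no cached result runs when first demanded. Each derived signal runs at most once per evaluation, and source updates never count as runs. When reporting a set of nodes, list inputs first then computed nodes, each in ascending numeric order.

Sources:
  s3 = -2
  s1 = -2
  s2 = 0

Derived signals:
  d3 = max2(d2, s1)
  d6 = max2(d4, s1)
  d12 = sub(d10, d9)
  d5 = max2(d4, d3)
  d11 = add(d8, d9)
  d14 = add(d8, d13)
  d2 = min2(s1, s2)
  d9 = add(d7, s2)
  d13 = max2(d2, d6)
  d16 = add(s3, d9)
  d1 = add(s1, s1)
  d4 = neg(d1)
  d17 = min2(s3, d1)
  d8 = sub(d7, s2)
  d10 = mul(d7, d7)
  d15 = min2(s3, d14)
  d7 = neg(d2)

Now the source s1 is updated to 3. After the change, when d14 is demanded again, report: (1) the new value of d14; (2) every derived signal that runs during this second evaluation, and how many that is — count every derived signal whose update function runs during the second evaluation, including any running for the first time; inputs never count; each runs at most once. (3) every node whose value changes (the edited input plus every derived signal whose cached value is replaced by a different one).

Demanding d14 again yields 3.
8 derived signals run: d1, d2, d4, d6, d7, d8, d13, d14.
The nodes whose values change: s1, d1, d2, d4, d6, d7, d8, d13, d14.

First demand of the output computes:
  d1 = add(-2, -2) = -4
  d2 = min2(-2, 0) = -2
  d4 = neg(-4) = 4
  d6 = max2(4, -2) = 4
  d7 = neg(-2) = 2
  d8 = sub(2, 0) = 2
  d13 = max2(-2, 4) = 4
  d14 = add(2, 4) = 6

After the edit, cleaning proceeds:
  d1: a read changed (s1 -2->3; s1 -2->3) — executes, giving 6.
  d2: a read changed (s1 -2->3) — executes, giving 0.
  d4: a read changed (d1 -4->6) — executes, giving -6.
  d6: a read changed (d4 4->-6; s1 -2->3) — executes, giving 3.
  d7: a read changed (d2 -2->0) — executes, giving 0.
  d8: a read changed (d7 2->0) — executes, giving 0.
  d13: a read changed (d2 -2->0; d6 4->3) — executes, giving 3.
  d14: a read changed (d8 2->0; d13 4->3) — executes, giving 3.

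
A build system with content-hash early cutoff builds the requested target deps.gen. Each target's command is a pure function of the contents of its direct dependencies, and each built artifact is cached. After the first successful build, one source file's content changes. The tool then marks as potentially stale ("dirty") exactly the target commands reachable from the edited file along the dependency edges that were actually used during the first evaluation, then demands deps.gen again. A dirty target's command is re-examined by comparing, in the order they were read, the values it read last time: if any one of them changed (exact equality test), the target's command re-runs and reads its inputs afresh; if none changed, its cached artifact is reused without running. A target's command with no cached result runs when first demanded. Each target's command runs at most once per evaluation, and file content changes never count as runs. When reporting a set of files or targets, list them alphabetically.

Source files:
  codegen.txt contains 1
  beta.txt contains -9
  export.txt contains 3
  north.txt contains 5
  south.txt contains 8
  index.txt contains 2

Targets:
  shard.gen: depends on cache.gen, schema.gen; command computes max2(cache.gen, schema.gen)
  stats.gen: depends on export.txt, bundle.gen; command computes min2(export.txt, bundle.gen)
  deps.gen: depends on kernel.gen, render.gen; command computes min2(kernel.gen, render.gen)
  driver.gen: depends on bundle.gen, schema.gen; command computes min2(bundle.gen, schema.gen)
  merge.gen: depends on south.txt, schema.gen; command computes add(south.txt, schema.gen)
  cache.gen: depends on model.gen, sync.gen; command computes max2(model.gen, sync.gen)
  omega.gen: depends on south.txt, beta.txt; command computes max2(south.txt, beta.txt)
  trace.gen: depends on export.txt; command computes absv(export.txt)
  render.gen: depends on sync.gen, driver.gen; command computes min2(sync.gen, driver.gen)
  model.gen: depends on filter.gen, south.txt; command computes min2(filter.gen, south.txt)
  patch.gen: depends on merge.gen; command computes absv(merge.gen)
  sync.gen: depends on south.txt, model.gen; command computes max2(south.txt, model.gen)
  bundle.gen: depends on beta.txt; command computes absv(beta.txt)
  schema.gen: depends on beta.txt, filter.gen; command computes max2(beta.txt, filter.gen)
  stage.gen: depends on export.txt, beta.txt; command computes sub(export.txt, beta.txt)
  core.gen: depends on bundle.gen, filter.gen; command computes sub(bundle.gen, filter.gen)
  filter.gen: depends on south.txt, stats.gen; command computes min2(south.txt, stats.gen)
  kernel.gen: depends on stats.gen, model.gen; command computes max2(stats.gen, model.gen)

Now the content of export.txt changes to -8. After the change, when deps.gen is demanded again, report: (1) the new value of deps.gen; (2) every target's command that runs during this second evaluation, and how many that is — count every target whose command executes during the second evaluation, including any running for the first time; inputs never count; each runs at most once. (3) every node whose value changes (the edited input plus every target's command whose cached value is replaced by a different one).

New value of deps.gen: -8.
Target commands that run: deps.gen, driver.gen, filter.gen, kernel.gen, model.gen, render.gen, schema.gen, stats.gen, sync.gen — 9 in total.
Values that change: deps.gen, driver.gen, export.txt, filter.gen, kernel.gen, model.gen, render.gen, schema.gen, stats.gen.

First evaluation (everything demanded from the output):
  bundle.gen = absv(-9) = 9
  stats.gen = min2(3, 9) = 3
  filter.gen = min2(8, 3) = 3
  model.gen = min2(3, 8) = 3
  kernel.gen = max2(3, 3) = 3
  schema.gen = max2(-9, 3) = 3
  driver.gen = min2(9, 3) = 3
  sync.gen = max2(8, 3) = 8
  render.gen = min2(8, 3) = 3
  deps.gen = min2(3, 3) = 3

Propagation after the edit:
  stats.gen: runs — export.txt 3->-8; result -8.
  filter.gen: runs — stats.gen 3->-8; result -8.
  model.gen: runs — filter.gen 3->-8; result -8.
  kernel.gen: runs — stats.gen 3->-8; model.gen 3->-8; result -8.
  schema.gen: runs — filter.gen 3->-8; result -8.
  driver.gen: runs — schema.gen 3->-8; result -8.
  sync.gen: runs — model.gen 3->-8; result 8 (same value as before).
  render.gen: runs — driver.gen 3->-8; result -8.
  deps.gen: runs — kernel.gen 3->-8; render.gen 3->-8; result -8.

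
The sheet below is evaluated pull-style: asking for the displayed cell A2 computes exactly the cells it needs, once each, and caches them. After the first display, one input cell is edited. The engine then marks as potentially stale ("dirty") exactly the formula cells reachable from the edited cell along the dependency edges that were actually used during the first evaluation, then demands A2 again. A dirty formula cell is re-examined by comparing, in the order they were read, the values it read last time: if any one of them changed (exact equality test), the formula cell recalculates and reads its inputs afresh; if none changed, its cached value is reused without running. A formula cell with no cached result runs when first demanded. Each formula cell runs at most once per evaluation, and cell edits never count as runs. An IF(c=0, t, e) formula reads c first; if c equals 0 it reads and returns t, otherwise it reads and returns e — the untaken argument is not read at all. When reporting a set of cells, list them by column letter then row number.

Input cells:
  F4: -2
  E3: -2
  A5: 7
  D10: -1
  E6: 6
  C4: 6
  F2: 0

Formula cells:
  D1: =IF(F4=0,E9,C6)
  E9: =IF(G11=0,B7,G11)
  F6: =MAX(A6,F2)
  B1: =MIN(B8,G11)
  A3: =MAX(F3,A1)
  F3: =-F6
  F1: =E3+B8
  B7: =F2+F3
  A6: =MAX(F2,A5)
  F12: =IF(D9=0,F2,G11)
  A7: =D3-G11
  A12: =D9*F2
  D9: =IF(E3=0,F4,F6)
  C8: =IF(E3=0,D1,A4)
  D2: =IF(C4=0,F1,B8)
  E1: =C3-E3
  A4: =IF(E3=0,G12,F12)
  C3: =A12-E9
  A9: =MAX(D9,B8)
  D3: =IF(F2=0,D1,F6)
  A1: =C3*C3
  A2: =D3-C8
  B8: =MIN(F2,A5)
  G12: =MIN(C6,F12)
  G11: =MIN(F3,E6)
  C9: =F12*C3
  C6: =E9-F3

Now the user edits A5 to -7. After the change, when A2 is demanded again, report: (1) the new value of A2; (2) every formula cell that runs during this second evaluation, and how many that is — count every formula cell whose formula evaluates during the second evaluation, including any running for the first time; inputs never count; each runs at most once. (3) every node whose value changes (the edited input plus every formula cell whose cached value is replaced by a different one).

Demanding A2 again yields 0.
12 formula cells run: A2, A4, A6, B7, C6, C8, D9, E9, F3, F6, F12, G11.
The nodes whose values change: A2, A4, A5, A6, C8, D9, E9, F3, F6, F12, G11.
Note the branch switch — B7 had no cache and runs now for the first time.

First demand of the output computes:
  A6 = MAX(0, 7) = 7
  F6 = MAX(7, 0) = 7
  D9 = IF(E3=0: E3=-2 -> else branch F6) = 7
  F3 = -(7) = -7
  G11 = MIN(-7, 6) = -7
  E9 = IF(G11=0: G11=-7 -> else branch G11) = -7
  C6 = -7 - -7 = 0
  D1 = IF(F4=0: F4=-2 -> else branch C6) = 0
  D3 = IF(F2=0: F2=0 -> then branch D1) = 0
  F12 = IF(D9=0: D9=7 -> else branch G11) = -7
  A4 = IF(E3=0: E3=-2 -> else branch F12) = -7
  C8 = IF(E3=0: E3=-2 -> else branch A4) = -7
  A2 = 0 - -7 = 7

After the edit, cleaning proceeds:
  A6: a read changed (A5 7->-7) — executes, giving 0.
  F6: a read changed (A6 7->0) — executes, giving 0.
  D9: a read changed (F6 7->0) — executes, giving 0.
  F3: a read changed (F6 7->0) — executes, giving 0.
  B7: had never run; runs now, result 0.
  G11: a read changed (F3 -7->0) — executes, giving 0.
  E9: a read changed (G11 -7->0; G11 -7->0) — executes, giving 0.
  C6: a read changed (E9 -7->0; F3 -7->0) — executes, giving 0 — identical to its old value.
  D1: dirty, but its reads are unchanged (F4 unchanged, C6 unchanged); cached 0 stands.
  D3: dirty, but its reads are unchanged (F2 unchanged, D1 unchanged); cached 0 stands.
  F12: a read changed (D9 7->0; G11 -7->0) — executes, giving 0.
  A4: a read changed (F12 -7->0) — executes, giving 0.
  C8: a read changed (A4 -7->0) — executes, giving 0.
  A2: a read changed (C8 -7->0) — executes, giving 0.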